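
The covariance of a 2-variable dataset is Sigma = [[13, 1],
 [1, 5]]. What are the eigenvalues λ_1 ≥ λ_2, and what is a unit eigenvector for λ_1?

Step 1 — characteristic polynomial of 2×2 Sigma:
  det(Sigma - λI) = λ² - trace · λ + det = 0.
  trace = 13 + 5 = 18, det = 13·5 - (1)² = 64.
Step 2 — discriminant:
  Δ = trace² - 4·det = 324 - 256 = 68.
Step 3 — eigenvalues:
  λ = (trace ± √Δ)/2 = (18 ± 8.2462)/2,
  λ_1 = 13.1231,  λ_2 = 4.8769.

Step 4 — unit eigenvector for λ_1: solve (Sigma - λ_1 I)v = 0. First row:
  (13 - 13.1231)·v_x + (1)·v_y = 0, i.e. (-0.1231)·v_x + (1)·v_y = 0,
  so v ∝ (b, λ_1 - a) = (1, 0.1231) = u.
  ||u|| = √((1)² + (0.1231)²) = √(1.0152) ≈ 1.0075,
  v_1 = u/||u|| ≈ (0.9925, 0.1222) (||v_1|| = 1).

λ_1 = 13.1231,  λ_2 = 4.8769;  v_1 ≈ (0.9925, 0.1222)


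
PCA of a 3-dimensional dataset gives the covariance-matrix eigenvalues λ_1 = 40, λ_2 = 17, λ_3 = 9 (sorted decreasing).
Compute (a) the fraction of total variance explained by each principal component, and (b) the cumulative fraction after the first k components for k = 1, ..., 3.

Step 1 — total variance = trace(Sigma) = Σ λ_i = 40 + 17 + 9 = 66.

Step 2 — fraction explained by component i = λ_i / Σ λ:
  PC1: 40/66 = 0.6061
  PC2: 17/66 = 0.2576
  PC3: 9/66 = 0.1364

Step 3 — cumulative fraction after k components = (λ_1 + ... + λ_k) / Σ λ:
  k = 1: 40/66 = 0.6061
  k = 2: (40 + 17)/66 = 57/66 = 0.8636
  k = 3: (40 + 17 + 9)/66 = 66/66 = 1

Summary (fraction, with percent):

explained: PC1 0.6061 (60.61%), PC2 0.2576 (25.76%), PC3 0.1364 (13.64%);  cumulative: 0.6061, 0.8636, 1


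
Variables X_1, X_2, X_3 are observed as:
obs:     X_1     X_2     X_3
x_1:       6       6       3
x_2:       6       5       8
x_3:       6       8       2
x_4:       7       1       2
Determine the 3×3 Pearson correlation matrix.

Step 1 — column means:
  mean(X_1) = (6 + 6 + 6 + 7) / 4 = 25/4 = 6.25
  mean(X_2) = (6 + 5 + 8 + 1) / 4 = 20/4 = 5
  mean(X_3) = (3 + 8 + 2 + 2) / 4 = 15/4 = 3.75

Step 2 — sample variances and covariances s[i,j] = (1/(n-1)) · Σ_k (x_{k,i} - mean_i) · (x_{k,j} - mean_j), with n-1 = 3:
  s[X_1,X_1] = ((-0.25)·(-0.25) + (-0.25)·(-0.25) + (-0.25)·(-0.25) + (0.75)·(0.75)) / 3 = 0.75/3 = 0.25
  s[X_1,X_2] = ((-0.25)·(1) + (-0.25)·(0) + (-0.25)·(3) + (0.75)·(-4)) / 3 = -4/3 = -1.3333
  s[X_1,X_3] = ((-0.25)·(-0.75) + (-0.25)·(4.25) + (-0.25)·(-1.75) + (0.75)·(-1.75)) / 3 = -1.75/3 = -0.5833
  s[X_2,X_2] = ((1)·(1) + (0)·(0) + (3)·(3) + (-4)·(-4)) / 3 = 26/3 = 8.6667
  s[X_2,X_3] = ((1)·(-0.75) + (0)·(4.25) + (3)·(-1.75) + (-4)·(-1.75)) / 3 = 1/3 = 0.3333
  s[X_3,X_3] = ((-0.75)·(-0.75) + (4.25)·(4.25) + (-1.75)·(-1.75) + (-1.75)·(-1.75)) / 3 = 24.75/3 = 8.25
  Sample standard deviations s_i = √(s[i,i]):
  s(X_1) = √(0.25) = 0.5
  s(X_2) = √(8.6667) = 2.9439
  s(X_3) = √(8.25) = 2.8723

Step 3 — r_{ij} = s_{ij} / (s_i · s_j):
  r[X_1,X_1] = 1 (diagonal).
  r[X_1,X_2] = -1.3333 / (0.5 · 2.9439) = -1.3333 / 1.472 = -0.9058
  r[X_1,X_3] = -0.5833 / (0.5 · 2.8723) = -0.5833 / 1.4361 = -0.4062
  r[X_2,X_2] = 1 (diagonal).
  r[X_2,X_3] = 0.3333 / (2.9439 · 2.8723) = 0.3333 / 8.4558 = 0.0394
  r[X_3,X_3] = 1 (diagonal).

R is symmetric with unit diagonal. Assembling:

R = [[1, -0.9058, -0.4062],
 [-0.9058, 1, 0.0394],
 [-0.4062, 0.0394, 1]]


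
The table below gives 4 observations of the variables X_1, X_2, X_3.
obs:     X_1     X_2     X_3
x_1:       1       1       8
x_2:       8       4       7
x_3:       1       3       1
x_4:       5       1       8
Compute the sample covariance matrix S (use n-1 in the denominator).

Step 1 — column means:
  mean(X_1) = (1 + 8 + 1 + 5) / 4 = 15/4 = 3.75
  mean(X_2) = (1 + 4 + 3 + 1) / 4 = 9/4 = 2.25
  mean(X_3) = (8 + 7 + 1 + 8) / 4 = 24/4 = 6

Step 2 — sample covariance S[i,j] = (1/(n-1)) · Σ_k (x_{k,i} - mean_i) · (x_{k,j} - mean_j), with n-1 = 3.
  S[X_1,X_1] = ((-2.75)·(-2.75) + (4.25)·(4.25) + (-2.75)·(-2.75) + (1.25)·(1.25)) / 3 = 34.75/3 = 11.5833
  S[X_1,X_2] = ((-2.75)·(-1.25) + (4.25)·(1.75) + (-2.75)·(0.75) + (1.25)·(-1.25)) / 3 = 7.25/3 = 2.4167
  S[X_1,X_3] = ((-2.75)·(2) + (4.25)·(1) + (-2.75)·(-5) + (1.25)·(2)) / 3 = 15/3 = 5
  S[X_2,X_2] = ((-1.25)·(-1.25) + (1.75)·(1.75) + (0.75)·(0.75) + (-1.25)·(-1.25)) / 3 = 6.75/3 = 2.25
  S[X_2,X_3] = ((-1.25)·(2) + (1.75)·(1) + (0.75)·(-5) + (-1.25)·(2)) / 3 = -7/3 = -2.3333
  S[X_3,X_3] = ((2)·(2) + (1)·(1) + (-5)·(-5) + (2)·(2)) / 3 = 34/3 = 11.3333

S is symmetric (S[j,i] = S[i,j]). Assembling:

S = [[11.5833, 2.4167, 5],
 [2.4167, 2.25, -2.3333],
 [5, -2.3333, 11.3333]]


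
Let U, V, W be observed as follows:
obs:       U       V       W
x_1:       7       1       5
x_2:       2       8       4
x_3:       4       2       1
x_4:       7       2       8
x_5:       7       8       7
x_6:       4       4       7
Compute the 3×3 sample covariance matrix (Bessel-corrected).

Step 1 — column means:
  mean(U) = (7 + 2 + 4 + 7 + 7 + 4) / 6 = 31/6 = 5.1667
  mean(V) = (1 + 8 + 2 + 2 + 8 + 4) / 6 = 25/6 = 4.1667
  mean(W) = (5 + 4 + 1 + 8 + 7 + 7) / 6 = 32/6 = 5.3333

Step 2 — sample covariance S[i,j] = (1/(n-1)) · Σ_k (x_{k,i} - mean_i) · (x_{k,j} - mean_j), with n-1 = 5.
  S[U,U] = ((1.8333)·(1.8333) + (-3.1667)·(-3.1667) + (-1.1667)·(-1.1667) + (1.8333)·(1.8333) + (1.8333)·(1.8333) + (-1.1667)·(-1.1667)) / 5 = 22.8333/5 = 4.5667
  S[U,V] = ((1.8333)·(-3.1667) + (-3.1667)·(3.8333) + (-1.1667)·(-2.1667) + (1.8333)·(-2.1667) + (1.8333)·(3.8333) + (-1.1667)·(-0.1667)) / 5 = -12.1667/5 = -2.4333
  S[U,W] = ((1.8333)·(-0.3333) + (-3.1667)·(-1.3333) + (-1.1667)·(-4.3333) + (1.8333)·(2.6667) + (1.8333)·(1.6667) + (-1.1667)·(1.6667)) / 5 = 14.6667/5 = 2.9333
  S[V,V] = ((-3.1667)·(-3.1667) + (3.8333)·(3.8333) + (-2.1667)·(-2.1667) + (-2.1667)·(-2.1667) + (3.8333)·(3.8333) + (-0.1667)·(-0.1667)) / 5 = 48.8333/5 = 9.7667
  S[V,W] = ((-3.1667)·(-0.3333) + (3.8333)·(-1.3333) + (-2.1667)·(-4.3333) + (-2.1667)·(2.6667) + (3.8333)·(1.6667) + (-0.1667)·(1.6667)) / 5 = 5.6667/5 = 1.1333
  S[W,W] = ((-0.3333)·(-0.3333) + (-1.3333)·(-1.3333) + (-4.3333)·(-4.3333) + (2.6667)·(2.6667) + (1.6667)·(1.6667) + (1.6667)·(1.6667)) / 5 = 33.3333/5 = 6.6667

S is symmetric (S[j,i] = S[i,j]). Assembling:

S = [[4.5667, -2.4333, 2.9333],
 [-2.4333, 9.7667, 1.1333],
 [2.9333, 1.1333, 6.6667]]


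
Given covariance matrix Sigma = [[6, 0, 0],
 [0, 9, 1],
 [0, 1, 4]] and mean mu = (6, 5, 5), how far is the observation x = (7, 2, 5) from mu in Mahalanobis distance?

Step 1 — centre the observation: (x - mu) = (1, -3, 0).

Step 2 — invert Sigma (cofactor / det for 3×3, or solve directly):
  Sigma^{-1} = [[0.1667, 0, 0],
 [0, 0.1143, -0.0286],
 [0, -0.0286, 0.2571]].

Step 3 — form the quadratic (x - mu)^T · Sigma^{-1} · (x - mu):
  Sigma^{-1} · (x - mu) = (0.1667, -0.3429, 0.0857).
  (x - mu)^T · [Sigma^{-1} · (x - mu)] = (1)·(0.1667) + (-3)·(-0.3429) + (0)·(0.0857) = 1.1952.

Step 4 — take square root: d = √(1.1952) ≈ 1.0933.

d(x, mu) = √(1.1952) ≈ 1.0933


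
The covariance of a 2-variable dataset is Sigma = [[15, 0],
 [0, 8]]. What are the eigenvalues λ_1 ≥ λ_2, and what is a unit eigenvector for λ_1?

Step 1 — characteristic polynomial of 2×2 Sigma:
  det(Sigma - λI) = λ² - trace · λ + det = 0.
  trace = 15 + 8 = 23, det = 15·8 - (0)² = 120.
Step 2 — discriminant:
  Δ = trace² - 4·det = 529 - 480 = 49.
Step 3 — eigenvalues:
  λ = (trace ± √Δ)/2 = (23 ± 7)/2,
  λ_1 = 15,  λ_2 = 8.

Step 4 — unit eigenvector for λ_1: Sigma is diagonal, so its eigenvectors are the coordinate axes. λ_1 = 15 is the diagonal entry on the first coordinate axis, hence
  v_1 = (1, 0) (||v_1|| = 1).

λ_1 = 15,  λ_2 = 8;  v_1 ≈ (1, 0)


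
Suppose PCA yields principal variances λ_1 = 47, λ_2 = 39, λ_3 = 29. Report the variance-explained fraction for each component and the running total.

Step 1 — total variance = trace(Sigma) = Σ λ_i = 47 + 39 + 29 = 115.

Step 2 — fraction explained by component i = λ_i / Σ λ:
  PC1: 47/115 = 0.4087
  PC2: 39/115 = 0.3391
  PC3: 29/115 = 0.2522

Step 3 — cumulative fraction after k components = (λ_1 + ... + λ_k) / Σ λ:
  k = 1: 47/115 = 0.4087
  k = 2: (47 + 39)/115 = 86/115 = 0.7478
  k = 3: (47 + 39 + 29)/115 = 115/115 = 1

Summary (fraction, with percent):

explained: PC1 0.4087 (40.87%), PC2 0.3391 (33.91%), PC3 0.2522 (25.22%);  cumulative: 0.4087, 0.7478, 1


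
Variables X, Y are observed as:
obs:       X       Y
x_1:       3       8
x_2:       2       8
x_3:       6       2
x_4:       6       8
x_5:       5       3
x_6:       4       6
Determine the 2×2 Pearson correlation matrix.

Step 1 — column means:
  mean(X) = (3 + 2 + 6 + 6 + 5 + 4) / 6 = 26/6 = 4.3333
  mean(Y) = (8 + 8 + 2 + 8 + 3 + 6) / 6 = 35/6 = 5.8333

Step 2 — sample variances and covariances s[i,j] = (1/(n-1)) · Σ_k (x_{k,i} - mean_i) · (x_{k,j} - mean_j), with n-1 = 5:
  s[X,X] = ((-1.3333)·(-1.3333) + (-2.3333)·(-2.3333) + (1.6667)·(1.6667) + (1.6667)·(1.6667) + (0.6667)·(0.6667) + (-0.3333)·(-0.3333)) / 5 = 13.3333/5 = 2.6667
  s[X,Y] = ((-1.3333)·(2.1667) + (-2.3333)·(2.1667) + (1.6667)·(-3.8333) + (1.6667)·(2.1667) + (0.6667)·(-2.8333) + (-0.3333)·(0.1667)) / 5 = -12.6667/5 = -2.5333
  s[Y,Y] = ((2.1667)·(2.1667) + (2.1667)·(2.1667) + (-3.8333)·(-3.8333) + (2.1667)·(2.1667) + (-2.8333)·(-2.8333) + (0.1667)·(0.1667)) / 5 = 36.8333/5 = 7.3667
  Sample standard deviations s_i = √(s[i,i]):
  s(X) = √(2.6667) = 1.633
  s(Y) = √(7.3667) = 2.7142

Step 3 — r_{ij} = s_{ij} / (s_i · s_j):
  r[X,X] = 1 (diagonal).
  r[X,Y] = -2.5333 / (1.633 · 2.7142) = -2.5333 / 4.4322 = -0.5716
  r[Y,Y] = 1 (diagonal).

R is symmetric with unit diagonal. Assembling:

R = [[1, -0.5716],
 [-0.5716, 1]]


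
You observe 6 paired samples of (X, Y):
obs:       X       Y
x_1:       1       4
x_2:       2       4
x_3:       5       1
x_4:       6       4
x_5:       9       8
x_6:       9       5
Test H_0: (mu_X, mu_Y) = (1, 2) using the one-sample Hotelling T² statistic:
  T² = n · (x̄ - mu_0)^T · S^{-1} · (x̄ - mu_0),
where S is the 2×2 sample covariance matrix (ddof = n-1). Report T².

Step 1 — sample mean vector:
  mean(X) = (1 + 2 + 5 + 6 + 9 + 9) / 6 = 32/6 = 5.3333
  mean(Y) = (4 + 4 + 1 + 4 + 8 + 5) / 6 = 26/6 = 4.3333
  x̄ = (5.3333, 4.3333),  deviation x̄ - mu_0 = (5.3333, 4.3333) - (1, 2) = (4.3333, 2.3333).

Step 2 — sample covariance matrix, S[i,j] = (1/(n-1)) · Σ_k (x_{k,i} - mean_i) · (x_{k,j} - mean_j), divisor n-1 = 5:
  S[X,X] = ((-4.3333)·(-4.3333) + (-3.3333)·(-3.3333) + (-0.3333)·(-0.3333) + (0.6667)·(0.6667) + (3.6667)·(3.6667) + (3.6667)·(3.6667)) / 5 = 57.3333/5 = 11.4667
  S[X,Y] = ((-4.3333)·(-0.3333) + (-3.3333)·(-0.3333) + (-0.3333)·(-3.3333) + (0.6667)·(-0.3333) + (3.6667)·(3.6667) + (3.6667)·(0.6667)) / 5 = 19.3333/5 = 3.8667
  S[Y,Y] = ((-0.3333)·(-0.3333) + (-0.3333)·(-0.3333) + (-3.3333)·(-3.3333) + (-0.3333)·(-0.3333) + (3.6667)·(3.6667) + (0.6667)·(0.6667)) / 5 = 25.3333/5 = 5.0667
  S = [[11.4667, 3.8667],
 [3.8667, 5.0667]].

Step 3 — invert S. det(S) = 11.4667·5.0667 - (3.8667)² = 43.1467.
  S^{-1} = (1/det) · [[d, -b], [-b, a]] = [[0.1174, -0.0896],
 [-0.0896, 0.2658]].

Step 4 — quadratic form (x̄ - mu_0)^T · S^{-1} · (x̄ - mu_0):
  S^{-1} · (x̄ - mu_0) = (0.2998, 0.2318),
  (x̄ - mu_0)^T · [...] = (4.3333)·(0.2998) + (2.3333)·(0.2318) = 1.8397.

Step 5 — scale by n: T² = 6 · 1.8397 = 11.0383.

T² ≈ 11.0383


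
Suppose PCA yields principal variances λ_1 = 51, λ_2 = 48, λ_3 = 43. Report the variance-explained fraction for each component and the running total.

Step 1 — total variance = trace(Sigma) = Σ λ_i = 51 + 48 + 43 = 142.

Step 2 — fraction explained by component i = λ_i / Σ λ:
  PC1: 51/142 = 0.3592
  PC2: 48/142 = 0.338
  PC3: 43/142 = 0.3028

Step 3 — cumulative fraction after k components = (λ_1 + ... + λ_k) / Σ λ:
  k = 1: 51/142 = 0.3592
  k = 2: (51 + 48)/142 = 99/142 = 0.6972
  k = 3: (51 + 48 + 43)/142 = 142/142 = 1

Summary (fraction, with percent):

explained: PC1 0.3592 (35.92%), PC2 0.338 (33.8%), PC3 0.3028 (30.28%);  cumulative: 0.3592, 0.6972, 1


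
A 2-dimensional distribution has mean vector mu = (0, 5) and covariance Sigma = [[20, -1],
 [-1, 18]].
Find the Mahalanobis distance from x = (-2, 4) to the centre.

Step 1 — centre the observation: (x - mu) = (-2, -1).

Step 2 — invert Sigma. det(Sigma) = 20·18 - (-1)² = 359.
  Sigma^{-1} = (1/det) · [[d, -b], [-b, a]] = [[0.0501, 0.0028],
 [0.0028, 0.0557]].

Step 3 — form the quadratic (x - mu)^T · Sigma^{-1} · (x - mu):
  Sigma^{-1} · (x - mu) = (-0.1031, -0.0613).
  (x - mu)^T · [Sigma^{-1} · (x - mu)] = (-2)·(-0.1031) + (-1)·(-0.0613) = 0.2674.

Step 4 — take square root: d = √(0.2674) ≈ 0.5171.

d(x, mu) = √(0.2674) ≈ 0.5171


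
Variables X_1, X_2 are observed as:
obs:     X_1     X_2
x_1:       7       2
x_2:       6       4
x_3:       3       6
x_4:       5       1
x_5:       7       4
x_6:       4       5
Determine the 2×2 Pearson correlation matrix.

Step 1 — column means:
  mean(X_1) = (7 + 6 + 3 + 5 + 7 + 4) / 6 = 32/6 = 5.3333
  mean(X_2) = (2 + 4 + 6 + 1 + 4 + 5) / 6 = 22/6 = 3.6667

Step 2 — sample variances and covariances s[i,j] = (1/(n-1)) · Σ_k (x_{k,i} - mean_i) · (x_{k,j} - mean_j), with n-1 = 5:
  s[X_1,X_1] = ((1.6667)·(1.6667) + (0.6667)·(0.6667) + (-2.3333)·(-2.3333) + (-0.3333)·(-0.3333) + (1.6667)·(1.6667) + (-1.3333)·(-1.3333)) / 5 = 13.3333/5 = 2.6667
  s[X_1,X_2] = ((1.6667)·(-1.6667) + (0.6667)·(0.3333) + (-2.3333)·(2.3333) + (-0.3333)·(-2.6667) + (1.6667)·(0.3333) + (-1.3333)·(1.3333)) / 5 = -8.3333/5 = -1.6667
  s[X_2,X_2] = ((-1.6667)·(-1.6667) + (0.3333)·(0.3333) + (2.3333)·(2.3333) + (-2.6667)·(-2.6667) + (0.3333)·(0.3333) + (1.3333)·(1.3333)) / 5 = 17.3333/5 = 3.4667
  Sample standard deviations s_i = √(s[i,i]):
  s(X_1) = √(2.6667) = 1.633
  s(X_2) = √(3.4667) = 1.8619

Step 3 — r_{ij} = s_{ij} / (s_i · s_j):
  r[X_1,X_1] = 1 (diagonal).
  r[X_1,X_2] = -1.6667 / (1.633 · 1.8619) = -1.6667 / 3.0405 = -0.5482
  r[X_2,X_2] = 1 (diagonal).

R is symmetric with unit diagonal. Assembling:

R = [[1, -0.5482],
 [-0.5482, 1]]


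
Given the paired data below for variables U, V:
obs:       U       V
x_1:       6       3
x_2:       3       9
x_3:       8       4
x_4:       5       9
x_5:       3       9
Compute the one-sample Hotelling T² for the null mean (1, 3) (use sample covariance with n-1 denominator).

Step 1 — sample mean vector:
  mean(U) = (6 + 3 + 8 + 5 + 3) / 5 = 25/5 = 5
  mean(V) = (3 + 9 + 4 + 9 + 9) / 5 = 34/5 = 6.8
  x̄ = (5, 6.8),  deviation x̄ - mu_0 = (5, 6.8) - (1, 3) = (4, 3.8).

Step 2 — sample covariance matrix, S[i,j] = (1/(n-1)) · Σ_k (x_{k,i} - mean_i) · (x_{k,j} - mean_j), divisor n-1 = 4:
  S[U,U] = ((1)·(1) + (-2)·(-2) + (3)·(3) + (0)·(0) + (-2)·(-2)) / 4 = 18/4 = 4.5
  S[U,V] = ((1)·(-3.8) + (-2)·(2.2) + (3)·(-2.8) + (0)·(2.2) + (-2)·(2.2)) / 4 = -21/4 = -5.25
  S[V,V] = ((-3.8)·(-3.8) + (2.2)·(2.2) + (-2.8)·(-2.8) + (2.2)·(2.2) + (2.2)·(2.2)) / 4 = 36.8/4 = 9.2
  S = [[4.5, -5.25],
 [-5.25, 9.2]].

Step 3 — invert S. det(S) = 4.5·9.2 - (-5.25)² = 13.8375.
  S^{-1} = (1/det) · [[d, -b], [-b, a]] = [[0.6649, 0.3794],
 [0.3794, 0.3252]].

Step 4 — quadratic form (x̄ - mu_0)^T · S^{-1} · (x̄ - mu_0):
  S^{-1} · (x̄ - mu_0) = (4.1012, 2.7534),
  (x̄ - mu_0)^T · [...] = (4)·(4.1012) + (3.8)·(2.7534) = 26.8676.

Step 5 — scale by n: T² = 5 · 26.8676 = 134.3379.

T² ≈ 134.3379


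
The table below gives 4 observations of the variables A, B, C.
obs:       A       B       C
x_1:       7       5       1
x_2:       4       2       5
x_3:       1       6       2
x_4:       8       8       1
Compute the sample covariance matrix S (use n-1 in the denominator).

Step 1 — column means:
  mean(A) = (7 + 4 + 1 + 8) / 4 = 20/4 = 5
  mean(B) = (5 + 2 + 6 + 8) / 4 = 21/4 = 5.25
  mean(C) = (1 + 5 + 2 + 1) / 4 = 9/4 = 2.25

Step 2 — sample covariance S[i,j] = (1/(n-1)) · Σ_k (x_{k,i} - mean_i) · (x_{k,j} - mean_j), with n-1 = 3.
  S[A,A] = ((2)·(2) + (-1)·(-1) + (-4)·(-4) + (3)·(3)) / 3 = 30/3 = 10
  S[A,B] = ((2)·(-0.25) + (-1)·(-3.25) + (-4)·(0.75) + (3)·(2.75)) / 3 = 8/3 = 2.6667
  S[A,C] = ((2)·(-1.25) + (-1)·(2.75) + (-4)·(-0.25) + (3)·(-1.25)) / 3 = -8/3 = -2.6667
  S[B,B] = ((-0.25)·(-0.25) + (-3.25)·(-3.25) + (0.75)·(0.75) + (2.75)·(2.75)) / 3 = 18.75/3 = 6.25
  S[B,C] = ((-0.25)·(-1.25) + (-3.25)·(2.75) + (0.75)·(-0.25) + (2.75)·(-1.25)) / 3 = -12.25/3 = -4.0833
  S[C,C] = ((-1.25)·(-1.25) + (2.75)·(2.75) + (-0.25)·(-0.25) + (-1.25)·(-1.25)) / 3 = 10.75/3 = 3.5833

S is symmetric (S[j,i] = S[i,j]). Assembling:

S = [[10, 2.6667, -2.6667],
 [2.6667, 6.25, -4.0833],
 [-2.6667, -4.0833, 3.5833]]


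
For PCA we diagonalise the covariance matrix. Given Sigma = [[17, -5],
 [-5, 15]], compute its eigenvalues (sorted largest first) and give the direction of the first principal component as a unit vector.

Step 1 — characteristic polynomial of 2×2 Sigma:
  det(Sigma - λI) = λ² - trace · λ + det = 0.
  trace = 17 + 15 = 32, det = 17·15 - (-5)² = 230.
Step 2 — discriminant:
  Δ = trace² - 4·det = 1024 - 920 = 104.
Step 3 — eigenvalues:
  λ = (trace ± √Δ)/2 = (32 ± 10.198)/2,
  λ_1 = 21.099,  λ_2 = 10.901.

Step 4 — unit eigenvector for λ_1: solve (Sigma - λ_1 I)v = 0. First row:
  (17 - 21.099)·v_x + (-5)·v_y = 0, i.e. (-4.099)·v_x + (-5)·v_y = 0,
  so v ∝ (b, λ_1 - a) = (-5, 4.099); multiply by -1 so the first entry is positive: u = (5, -4.099).
  ||u|| = √((5)² + (-4.099)²) = √(41.802) ≈ 6.4654,
  v_1 = u/||u|| ≈ (0.7733, -0.634) (||v_1|| = 1).

λ_1 = 21.099,  λ_2 = 10.901;  v_1 ≈ (0.7733, -0.634)


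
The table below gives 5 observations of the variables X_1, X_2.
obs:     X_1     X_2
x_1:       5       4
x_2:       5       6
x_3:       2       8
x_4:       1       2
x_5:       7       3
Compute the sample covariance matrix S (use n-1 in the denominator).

Step 1 — column means:
  mean(X_1) = (5 + 5 + 2 + 1 + 7) / 5 = 20/5 = 4
  mean(X_2) = (4 + 6 + 8 + 2 + 3) / 5 = 23/5 = 4.6

Step 2 — sample covariance S[i,j] = (1/(n-1)) · Σ_k (x_{k,i} - mean_i) · (x_{k,j} - mean_j), with n-1 = 4.
  S[X_1,X_1] = ((1)·(1) + (1)·(1) + (-2)·(-2) + (-3)·(-3) + (3)·(3)) / 4 = 24/4 = 6
  S[X_1,X_2] = ((1)·(-0.6) + (1)·(1.4) + (-2)·(3.4) + (-3)·(-2.6) + (3)·(-1.6)) / 4 = -3/4 = -0.75
  S[X_2,X_2] = ((-0.6)·(-0.6) + (1.4)·(1.4) + (3.4)·(3.4) + (-2.6)·(-2.6) + (-1.6)·(-1.6)) / 4 = 23.2/4 = 5.8

S is symmetric (S[j,i] = S[i,j]). Assembling:

S = [[6, -0.75],
 [-0.75, 5.8]]


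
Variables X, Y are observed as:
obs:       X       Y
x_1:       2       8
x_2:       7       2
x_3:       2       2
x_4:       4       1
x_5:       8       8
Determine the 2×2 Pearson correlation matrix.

Step 1 — column means:
  mean(X) = (2 + 7 + 2 + 4 + 8) / 5 = 23/5 = 4.6
  mean(Y) = (8 + 2 + 2 + 1 + 8) / 5 = 21/5 = 4.2

Step 2 — sample variances and covariances s[i,j] = (1/(n-1)) · Σ_k (x_{k,i} - mean_i) · (x_{k,j} - mean_j), with n-1 = 4:
  s[X,X] = ((-2.6)·(-2.6) + (2.4)·(2.4) + (-2.6)·(-2.6) + (-0.6)·(-0.6) + (3.4)·(3.4)) / 4 = 31.2/4 = 7.8
  s[X,Y] = ((-2.6)·(3.8) + (2.4)·(-2.2) + (-2.6)·(-2.2) + (-0.6)·(-3.2) + (3.4)·(3.8)) / 4 = 5.4/4 = 1.35
  s[Y,Y] = ((3.8)·(3.8) + (-2.2)·(-2.2) + (-2.2)·(-2.2) + (-3.2)·(-3.2) + (3.8)·(3.8)) / 4 = 48.8/4 = 12.2
  Sample standard deviations s_i = √(s[i,i]):
  s(X) = √(7.8) = 2.7928
  s(Y) = √(12.2) = 3.4928

Step 3 — r_{ij} = s_{ij} / (s_i · s_j):
  r[X,X] = 1 (diagonal).
  r[X,Y] = 1.35 / (2.7928 · 3.4928) = 1.35 / 9.755 = 0.1384
  r[Y,Y] = 1 (diagonal).

R is symmetric with unit diagonal. Assembling:

R = [[1, 0.1384],
 [0.1384, 1]]


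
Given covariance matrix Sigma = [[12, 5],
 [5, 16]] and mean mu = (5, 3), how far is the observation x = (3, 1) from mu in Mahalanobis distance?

Step 1 — centre the observation: (x - mu) = (-2, -2).

Step 2 — invert Sigma. det(Sigma) = 12·16 - (5)² = 167.
  Sigma^{-1} = (1/det) · [[d, -b], [-b, a]] = [[0.0958, -0.0299],
 [-0.0299, 0.0719]].

Step 3 — form the quadratic (x - mu)^T · Sigma^{-1} · (x - mu):
  Sigma^{-1} · (x - mu) = (-0.1317, -0.0838).
  (x - mu)^T · [Sigma^{-1} · (x - mu)] = (-2)·(-0.1317) + (-2)·(-0.0838) = 0.4311.

Step 4 — take square root: d = √(0.4311) ≈ 0.6566.

d(x, mu) = √(0.4311) ≈ 0.6566


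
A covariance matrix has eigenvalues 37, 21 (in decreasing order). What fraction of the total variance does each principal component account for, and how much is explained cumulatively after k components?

Step 1 — total variance = trace(Sigma) = Σ λ_i = 37 + 21 = 58.

Step 2 — fraction explained by component i = λ_i / Σ λ:
  PC1: 37/58 = 0.6379
  PC2: 21/58 = 0.3621

Step 3 — cumulative fraction after k components = (λ_1 + ... + λ_k) / Σ λ:
  k = 1: 37/58 = 0.6379
  k = 2: (37 + 21)/58 = 58/58 = 1

Summary (fraction, with percent):

explained: PC1 0.6379 (63.79%), PC2 0.3621 (36.21%);  cumulative: 0.6379, 1


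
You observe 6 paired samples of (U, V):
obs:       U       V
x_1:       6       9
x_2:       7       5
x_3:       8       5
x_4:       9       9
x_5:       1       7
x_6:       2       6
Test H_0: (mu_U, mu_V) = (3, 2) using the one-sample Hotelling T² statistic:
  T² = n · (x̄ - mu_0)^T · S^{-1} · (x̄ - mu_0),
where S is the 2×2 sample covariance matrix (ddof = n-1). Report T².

Step 1 — sample mean vector:
  mean(U) = (6 + 7 + 8 + 9 + 1 + 2) / 6 = 33/6 = 5.5
  mean(V) = (9 + 5 + 5 + 9 + 7 + 6) / 6 = 41/6 = 6.8333
  x̄ = (5.5, 6.8333),  deviation x̄ - mu_0 = (5.5, 6.8333) - (3, 2) = (2.5, 4.8333).

Step 2 — sample covariance matrix, S[i,j] = (1/(n-1)) · Σ_k (x_{k,i} - mean_i) · (x_{k,j} - mean_j), divisor n-1 = 5:
  S[U,U] = ((0.5)·(0.5) + (1.5)·(1.5) + (2.5)·(2.5) + (3.5)·(3.5) + (-4.5)·(-4.5) + (-3.5)·(-3.5)) / 5 = 53.5/5 = 10.7
  S[U,V] = ((0.5)·(2.1667) + (1.5)·(-1.8333) + (2.5)·(-1.8333) + (3.5)·(2.1667) + (-4.5)·(0.1667) + (-3.5)·(-0.8333)) / 5 = 3.5/5 = 0.7
  S[V,V] = ((2.1667)·(2.1667) + (-1.8333)·(-1.8333) + (-1.8333)·(-1.8333) + (2.1667)·(2.1667) + (0.1667)·(0.1667) + (-0.8333)·(-0.8333)) / 5 = 16.8333/5 = 3.3667
  S = [[10.7, 0.7],
 [0.7, 3.3667]].

Step 3 — invert S. det(S) = 10.7·3.3667 - (0.7)² = 35.5333.
  S^{-1} = (1/det) · [[d, -b], [-b, a]] = [[0.0947, -0.0197],
 [-0.0197, 0.3011]].

Step 4 — quadratic form (x̄ - mu_0)^T · S^{-1} · (x̄ - mu_0):
  S^{-1} · (x̄ - mu_0) = (0.1417, 1.4062),
  (x̄ - mu_0)^T · [...] = (2.5)·(0.1417) + (4.8333)·(1.4062) = 7.1507.

Step 5 — scale by n: T² = 6 · 7.1507 = 42.9043.

T² ≈ 42.9043


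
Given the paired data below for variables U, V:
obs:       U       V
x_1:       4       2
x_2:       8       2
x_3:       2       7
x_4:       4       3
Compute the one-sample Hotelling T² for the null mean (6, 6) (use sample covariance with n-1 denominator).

Step 1 — sample mean vector:
  mean(U) = (4 + 8 + 2 + 4) / 4 = 18/4 = 4.5
  mean(V) = (2 + 2 + 7 + 3) / 4 = 14/4 = 3.5
  x̄ = (4.5, 3.5),  deviation x̄ - mu_0 = (4.5, 3.5) - (6, 6) = (-1.5, -2.5).

Step 2 — sample covariance matrix, S[i,j] = (1/(n-1)) · Σ_k (x_{k,i} - mean_i) · (x_{k,j} - mean_j), divisor n-1 = 3:
  S[U,U] = ((-0.5)·(-0.5) + (3.5)·(3.5) + (-2.5)·(-2.5) + (-0.5)·(-0.5)) / 3 = 19/3 = 6.3333
  S[U,V] = ((-0.5)·(-1.5) + (3.5)·(-1.5) + (-2.5)·(3.5) + (-0.5)·(-0.5)) / 3 = -13/3 = -4.3333
  S[V,V] = ((-1.5)·(-1.5) + (-1.5)·(-1.5) + (3.5)·(3.5) + (-0.5)·(-0.5)) / 3 = 17/3 = 5.6667
  S = [[6.3333, -4.3333],
 [-4.3333, 5.6667]].

Step 3 — invert S. det(S) = 6.3333·5.6667 - (-4.3333)² = 17.1111.
  S^{-1} = (1/det) · [[d, -b], [-b, a]] = [[0.3312, 0.2532],
 [0.2532, 0.3701]].

Step 4 — quadratic form (x̄ - mu_0)^T · S^{-1} · (x̄ - mu_0):
  S^{-1} · (x̄ - mu_0) = (-1.1299, -1.3052),
  (x̄ - mu_0)^T · [...] = (-1.5)·(-1.1299) + (-2.5)·(-1.3052) = 4.9578.

Step 5 — scale by n: T² = 4 · 4.9578 = 19.8312.

T² ≈ 19.8312


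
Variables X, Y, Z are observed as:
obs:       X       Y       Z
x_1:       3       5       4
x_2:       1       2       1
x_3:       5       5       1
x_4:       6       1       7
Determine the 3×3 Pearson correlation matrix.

Step 1 — column means:
  mean(X) = (3 + 1 + 5 + 6) / 4 = 15/4 = 3.75
  mean(Y) = (5 + 2 + 5 + 1) / 4 = 13/4 = 3.25
  mean(Z) = (4 + 1 + 1 + 7) / 4 = 13/4 = 3.25

Step 2 — sample variances and covariances s[i,j] = (1/(n-1)) · Σ_k (x_{k,i} - mean_i) · (x_{k,j} - mean_j), with n-1 = 3:
  s[X,X] = ((-0.75)·(-0.75) + (-2.75)·(-2.75) + (1.25)·(1.25) + (2.25)·(2.25)) / 3 = 14.75/3 = 4.9167
  s[X,Y] = ((-0.75)·(1.75) + (-2.75)·(-1.25) + (1.25)·(1.75) + (2.25)·(-2.25)) / 3 = -0.75/3 = -0.25
  s[X,Z] = ((-0.75)·(0.75) + (-2.75)·(-2.25) + (1.25)·(-2.25) + (2.25)·(3.75)) / 3 = 11.25/3 = 3.75
  s[Y,Y] = ((1.75)·(1.75) + (-1.25)·(-1.25) + (1.75)·(1.75) + (-2.25)·(-2.25)) / 3 = 12.75/3 = 4.25
  s[Y,Z] = ((1.75)·(0.75) + (-1.25)·(-2.25) + (1.75)·(-2.25) + (-2.25)·(3.75)) / 3 = -8.25/3 = -2.75
  s[Z,Z] = ((0.75)·(0.75) + (-2.25)·(-2.25) + (-2.25)·(-2.25) + (3.75)·(3.75)) / 3 = 24.75/3 = 8.25
  Sample standard deviations s_i = √(s[i,i]):
  s(X) = √(4.9167) = 2.2174
  s(Y) = √(4.25) = 2.0616
  s(Z) = √(8.25) = 2.8723

Step 3 — r_{ij} = s_{ij} / (s_i · s_j):
  r[X,X] = 1 (diagonal).
  r[X,Y] = -0.25 / (2.2174 · 2.0616) = -0.25 / 4.5712 = -0.0547
  r[X,Z] = 3.75 / (2.2174 · 2.8723) = 3.75 / 6.3689 = 0.5888
  r[Y,Y] = 1 (diagonal).
  r[Y,Z] = -2.75 / (2.0616 · 2.8723) = -2.75 / 5.9214 = -0.4644
  r[Z,Z] = 1 (diagonal).

R is symmetric with unit diagonal. Assembling:

R = [[1, -0.0547, 0.5888],
 [-0.0547, 1, -0.4644],
 [0.5888, -0.4644, 1]]


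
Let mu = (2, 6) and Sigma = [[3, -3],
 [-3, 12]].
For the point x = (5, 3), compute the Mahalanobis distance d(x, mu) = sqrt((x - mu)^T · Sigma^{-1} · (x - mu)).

Step 1 — centre the observation: (x - mu) = (3, -3).

Step 2 — invert Sigma. det(Sigma) = 3·12 - (-3)² = 27.
  Sigma^{-1} = (1/det) · [[d, -b], [-b, a]] = [[0.4444, 0.1111],
 [0.1111, 0.1111]].

Step 3 — form the quadratic (x - mu)^T · Sigma^{-1} · (x - mu):
  Sigma^{-1} · (x - mu) = (1, 0).
  (x - mu)^T · [Sigma^{-1} · (x - mu)] = (3)·(1) + (-3)·(0) = 3.

Step 4 — take square root: d = √(3) ≈ 1.7321.

d(x, mu) = √(3) ≈ 1.7321


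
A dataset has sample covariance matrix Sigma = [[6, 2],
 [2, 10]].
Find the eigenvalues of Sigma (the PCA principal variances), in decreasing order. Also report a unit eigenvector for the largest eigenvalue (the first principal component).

Step 1 — characteristic polynomial of 2×2 Sigma:
  det(Sigma - λI) = λ² - trace · λ + det = 0.
  trace = 6 + 10 = 16, det = 6·10 - (2)² = 56.
Step 2 — discriminant:
  Δ = trace² - 4·det = 256 - 224 = 32.
Step 3 — eigenvalues:
  λ = (trace ± √Δ)/2 = (16 ± 5.6569)/2,
  λ_1 = 10.8284,  λ_2 = 5.1716.

Step 4 — unit eigenvector for λ_1: solve (Sigma - λ_1 I)v = 0. First row:
  (6 - 10.8284)·v_x + (2)·v_y = 0, i.e. (-4.8284)·v_x + (2)·v_y = 0,
  so v ∝ (b, λ_1 - a) = (2, 4.8284) = u.
  ||u|| = √((2)² + (4.8284)²) = √(27.3137) ≈ 5.2263,
  v_1 = u/||u|| ≈ (0.3827, 0.9239) (||v_1|| = 1).

λ_1 = 10.8284,  λ_2 = 5.1716;  v_1 ≈ (0.3827, 0.9239)


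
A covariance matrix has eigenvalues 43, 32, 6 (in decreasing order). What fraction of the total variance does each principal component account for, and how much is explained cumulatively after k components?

Step 1 — total variance = trace(Sigma) = Σ λ_i = 43 + 32 + 6 = 81.

Step 2 — fraction explained by component i = λ_i / Σ λ:
  PC1: 43/81 = 0.5309
  PC2: 32/81 = 0.3951
  PC3: 6/81 = 0.0741

Step 3 — cumulative fraction after k components = (λ_1 + ... + λ_k) / Σ λ:
  k = 1: 43/81 = 0.5309
  k = 2: (43 + 32)/81 = 75/81 = 0.9259
  k = 3: (43 + 32 + 6)/81 = 81/81 = 1

Summary (fraction, with percent):

explained: PC1 0.5309 (53.09%), PC2 0.3951 (39.51%), PC3 0.0741 (7.41%);  cumulative: 0.5309, 0.9259, 1


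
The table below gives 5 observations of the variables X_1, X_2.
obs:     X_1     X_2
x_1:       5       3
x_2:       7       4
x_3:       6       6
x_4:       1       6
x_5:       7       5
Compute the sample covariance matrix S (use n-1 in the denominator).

Step 1 — column means:
  mean(X_1) = (5 + 7 + 6 + 1 + 7) / 5 = 26/5 = 5.2
  mean(X_2) = (3 + 4 + 6 + 6 + 5) / 5 = 24/5 = 4.8

Step 2 — sample covariance S[i,j] = (1/(n-1)) · Σ_k (x_{k,i} - mean_i) · (x_{k,j} - mean_j), with n-1 = 4.
  S[X_1,X_1] = ((-0.2)·(-0.2) + (1.8)·(1.8) + (0.8)·(0.8) + (-4.2)·(-4.2) + (1.8)·(1.8)) / 4 = 24.8/4 = 6.2
  S[X_1,X_2] = ((-0.2)·(-1.8) + (1.8)·(-0.8) + (0.8)·(1.2) + (-4.2)·(1.2) + (1.8)·(0.2)) / 4 = -4.8/4 = -1.2
  S[X_2,X_2] = ((-1.8)·(-1.8) + (-0.8)·(-0.8) + (1.2)·(1.2) + (1.2)·(1.2) + (0.2)·(0.2)) / 4 = 6.8/4 = 1.7

S is symmetric (S[j,i] = S[i,j]). Assembling:

S = [[6.2, -1.2],
 [-1.2, 1.7]]


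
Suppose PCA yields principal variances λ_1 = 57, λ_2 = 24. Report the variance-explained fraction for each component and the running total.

Step 1 — total variance = trace(Sigma) = Σ λ_i = 57 + 24 = 81.

Step 2 — fraction explained by component i = λ_i / Σ λ:
  PC1: 57/81 = 0.7037
  PC2: 24/81 = 0.2963

Step 3 — cumulative fraction after k components = (λ_1 + ... + λ_k) / Σ λ:
  k = 1: 57/81 = 0.7037
  k = 2: (57 + 24)/81 = 81/81 = 1

Summary (fraction, with percent):

explained: PC1 0.7037 (70.37%), PC2 0.2963 (29.63%);  cumulative: 0.7037, 1


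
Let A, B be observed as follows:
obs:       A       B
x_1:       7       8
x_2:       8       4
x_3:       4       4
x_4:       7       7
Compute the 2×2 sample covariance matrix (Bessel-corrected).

Step 1 — column means:
  mean(A) = (7 + 8 + 4 + 7) / 4 = 26/4 = 6.5
  mean(B) = (8 + 4 + 4 + 7) / 4 = 23/4 = 5.75

Step 2 — sample covariance S[i,j] = (1/(n-1)) · Σ_k (x_{k,i} - mean_i) · (x_{k,j} - mean_j), with n-1 = 3.
  S[A,A] = ((0.5)·(0.5) + (1.5)·(1.5) + (-2.5)·(-2.5) + (0.5)·(0.5)) / 3 = 9/3 = 3
  S[A,B] = ((0.5)·(2.25) + (1.5)·(-1.75) + (-2.5)·(-1.75) + (0.5)·(1.25)) / 3 = 3.5/3 = 1.1667
  S[B,B] = ((2.25)·(2.25) + (-1.75)·(-1.75) + (-1.75)·(-1.75) + (1.25)·(1.25)) / 3 = 12.75/3 = 4.25

S is symmetric (S[j,i] = S[i,j]). Assembling:

S = [[3, 1.1667],
 [1.1667, 4.25]]


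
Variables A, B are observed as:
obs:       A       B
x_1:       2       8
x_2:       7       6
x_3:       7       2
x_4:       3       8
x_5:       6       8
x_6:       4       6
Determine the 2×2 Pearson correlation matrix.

Step 1 — column means:
  mean(A) = (2 + 7 + 7 + 3 + 6 + 4) / 6 = 29/6 = 4.8333
  mean(B) = (8 + 6 + 2 + 8 + 8 + 6) / 6 = 38/6 = 6.3333

Step 2 — sample variances and covariances s[i,j] = (1/(n-1)) · Σ_k (x_{k,i} - mean_i) · (x_{k,j} - mean_j), with n-1 = 5:
  s[A,A] = ((-2.8333)·(-2.8333) + (2.1667)·(2.1667) + (2.1667)·(2.1667) + (-1.8333)·(-1.8333) + (1.1667)·(1.1667) + (-0.8333)·(-0.8333)) / 5 = 22.8333/5 = 4.5667
  s[A,B] = ((-2.8333)·(1.6667) + (2.1667)·(-0.3333) + (2.1667)·(-4.3333) + (-1.8333)·(1.6667) + (1.1667)·(1.6667) + (-0.8333)·(-0.3333)) / 5 = -15.6667/5 = -3.1333
  s[B,B] = ((1.6667)·(1.6667) + (-0.3333)·(-0.3333) + (-4.3333)·(-4.3333) + (1.6667)·(1.6667) + (1.6667)·(1.6667) + (-0.3333)·(-0.3333)) / 5 = 27.3333/5 = 5.4667
  Sample standard deviations s_i = √(s[i,i]):
  s(A) = √(4.5667) = 2.137
  s(B) = √(5.4667) = 2.3381

Step 3 — r_{ij} = s_{ij} / (s_i · s_j):
  r[A,A] = 1 (diagonal).
  r[A,B] = -3.1333 / (2.137 · 2.3381) = -3.1333 / 4.9964 = -0.6271
  r[B,B] = 1 (diagonal).

R is symmetric with unit diagonal. Assembling:

R = [[1, -0.6271],
 [-0.6271, 1]]


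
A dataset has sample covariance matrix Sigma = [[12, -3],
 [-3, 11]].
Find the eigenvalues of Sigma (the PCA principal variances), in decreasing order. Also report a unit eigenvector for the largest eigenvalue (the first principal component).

Step 1 — characteristic polynomial of 2×2 Sigma:
  det(Sigma - λI) = λ² - trace · λ + det = 0.
  trace = 12 + 11 = 23, det = 12·11 - (-3)² = 123.
Step 2 — discriminant:
  Δ = trace² - 4·det = 529 - 492 = 37.
Step 3 — eigenvalues:
  λ = (trace ± √Δ)/2 = (23 ± 6.0828)/2,
  λ_1 = 14.5414,  λ_2 = 8.4586.

Step 4 — unit eigenvector for λ_1: solve (Sigma - λ_1 I)v = 0. First row:
  (12 - 14.5414)·v_x + (-3)·v_y = 0, i.e. (-2.5414)·v_x + (-3)·v_y = 0,
  so v ∝ (b, λ_1 - a) = (-3, 2.5414); multiply by -1 so the first entry is positive: u = (3, -2.5414).
  ||u|| = √((3)² + (-2.5414)²) = √(15.4586) ≈ 3.9317,
  v_1 = u/||u|| ≈ (0.763, -0.6464) (||v_1|| = 1).

λ_1 = 14.5414,  λ_2 = 8.4586;  v_1 ≈ (0.763, -0.6464)


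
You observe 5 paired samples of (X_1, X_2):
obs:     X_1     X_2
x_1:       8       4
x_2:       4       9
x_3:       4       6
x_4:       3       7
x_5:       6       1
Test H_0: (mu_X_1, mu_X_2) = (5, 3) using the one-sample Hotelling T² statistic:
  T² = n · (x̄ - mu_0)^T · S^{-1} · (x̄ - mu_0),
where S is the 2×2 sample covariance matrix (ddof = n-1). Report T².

Step 1 — sample mean vector:
  mean(X_1) = (8 + 4 + 4 + 3 + 6) / 5 = 25/5 = 5
  mean(X_2) = (4 + 9 + 6 + 7 + 1) / 5 = 27/5 = 5.4
  x̄ = (5, 5.4),  deviation x̄ - mu_0 = (5, 5.4) - (5, 3) = (0, 2.4).

Step 2 — sample covariance matrix, S[i,j] = (1/(n-1)) · Σ_k (x_{k,i} - mean_i) · (x_{k,j} - mean_j), divisor n-1 = 4:
  S[X_1,X_1] = ((3)·(3) + (-1)·(-1) + (-1)·(-1) + (-2)·(-2) + (1)·(1)) / 4 = 16/4 = 4
  S[X_1,X_2] = ((3)·(-1.4) + (-1)·(3.6) + (-1)·(0.6) + (-2)·(1.6) + (1)·(-4.4)) / 4 = -16/4 = -4
  S[X_2,X_2] = ((-1.4)·(-1.4) + (3.6)·(3.6) + (0.6)·(0.6) + (1.6)·(1.6) + (-4.4)·(-4.4)) / 4 = 37.2/4 = 9.3
  S = [[4, -4],
 [-4, 9.3]].

Step 3 — invert S. det(S) = 4·9.3 - (-4)² = 21.2.
  S^{-1} = (1/det) · [[d, -b], [-b, a]] = [[0.4387, 0.1887],
 [0.1887, 0.1887]].

Step 4 — quadratic form (x̄ - mu_0)^T · S^{-1} · (x̄ - mu_0):
  S^{-1} · (x̄ - mu_0) = (0.4528, 0.4528),
  (x̄ - mu_0)^T · [...] = (0)·(0.4528) + (2.4)·(0.4528) = 1.0868.

Step 5 — scale by n: T² = 5 · 1.0868 = 5.434.

T² ≈ 5.434


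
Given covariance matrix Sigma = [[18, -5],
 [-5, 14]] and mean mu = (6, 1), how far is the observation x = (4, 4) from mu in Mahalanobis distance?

Step 1 — centre the observation: (x - mu) = (-2, 3).

Step 2 — invert Sigma. det(Sigma) = 18·14 - (-5)² = 227.
  Sigma^{-1} = (1/det) · [[d, -b], [-b, a]] = [[0.0617, 0.022],
 [0.022, 0.0793]].

Step 3 — form the quadratic (x - mu)^T · Sigma^{-1} · (x - mu):
  Sigma^{-1} · (x - mu) = (-0.0573, 0.1938).
  (x - mu)^T · [Sigma^{-1} · (x - mu)] = (-2)·(-0.0573) + (3)·(0.1938) = 0.696.

Step 4 — take square root: d = √(0.696) ≈ 0.8343.

d(x, mu) = √(0.696) ≈ 0.8343


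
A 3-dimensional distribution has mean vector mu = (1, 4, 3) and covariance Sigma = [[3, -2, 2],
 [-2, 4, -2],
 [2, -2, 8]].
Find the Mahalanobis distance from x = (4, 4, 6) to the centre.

Step 1 — centre the observation: (x - mu) = (3, 0, 3).

Step 2 — invert Sigma (cofactor / det for 3×3, or solve directly):
  Sigma^{-1} = [[0.5385, 0.2308, -0.0769],
 [0.2308, 0.3846, 0.0385],
 [-0.0769, 0.0385, 0.1538]].

Step 3 — form the quadratic (x - mu)^T · Sigma^{-1} · (x - mu):
  Sigma^{-1} · (x - mu) = (1.3846, 0.8077, 0.2308).
  (x - mu)^T · [Sigma^{-1} · (x - mu)] = (3)·(1.3846) + (0)·(0.8077) + (3)·(0.2308) = 4.8462.

Step 4 — take square root: d = √(4.8462) ≈ 2.2014.

d(x, mu) = √(4.8462) ≈ 2.2014


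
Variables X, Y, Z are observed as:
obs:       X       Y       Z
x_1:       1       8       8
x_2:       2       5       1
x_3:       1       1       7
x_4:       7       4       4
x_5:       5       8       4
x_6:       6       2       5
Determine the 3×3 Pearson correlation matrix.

Step 1 — column means:
  mean(X) = (1 + 2 + 1 + 7 + 5 + 6) / 6 = 22/6 = 3.6667
  mean(Y) = (8 + 5 + 1 + 4 + 8 + 2) / 6 = 28/6 = 4.6667
  mean(Z) = (8 + 1 + 7 + 4 + 4 + 5) / 6 = 29/6 = 4.8333

Step 2 — sample variances and covariances s[i,j] = (1/(n-1)) · Σ_k (x_{k,i} - mean_i) · (x_{k,j} - mean_j), with n-1 = 5:
  s[X,X] = ((-2.6667)·(-2.6667) + (-1.6667)·(-1.6667) + (-2.6667)·(-2.6667) + (3.3333)·(3.3333) + (1.3333)·(1.3333) + (2.3333)·(2.3333)) / 5 = 35.3333/5 = 7.0667
  s[X,Y] = ((-2.6667)·(3.3333) + (-1.6667)·(0.3333) + (-2.6667)·(-3.6667) + (3.3333)·(-0.6667) + (1.3333)·(3.3333) + (2.3333)·(-2.6667)) / 5 = -3.6667/5 = -0.7333
  s[X,Z] = ((-2.6667)·(3.1667) + (-1.6667)·(-3.8333) + (-2.6667)·(2.1667) + (3.3333)·(-0.8333) + (1.3333)·(-0.8333) + (2.3333)·(0.1667)) / 5 = -11.3333/5 = -2.2667
  s[Y,Y] = ((3.3333)·(3.3333) + (0.3333)·(0.3333) + (-3.6667)·(-3.6667) + (-0.6667)·(-0.6667) + (3.3333)·(3.3333) + (-2.6667)·(-2.6667)) / 5 = 43.3333/5 = 8.6667
  s[Y,Z] = ((3.3333)·(3.1667) + (0.3333)·(-3.8333) + (-3.6667)·(2.1667) + (-0.6667)·(-0.8333) + (3.3333)·(-0.8333) + (-2.6667)·(0.1667)) / 5 = -1.3333/5 = -0.2667
  s[Z,Z] = ((3.1667)·(3.1667) + (-3.8333)·(-3.8333) + (2.1667)·(2.1667) + (-0.8333)·(-0.8333) + (-0.8333)·(-0.8333) + (0.1667)·(0.1667)) / 5 = 30.8333/5 = 6.1667
  Sample standard deviations s_i = √(s[i,i]):
  s(X) = √(7.0667) = 2.6583
  s(Y) = √(8.6667) = 2.9439
  s(Z) = √(6.1667) = 2.4833

Step 3 — r_{ij} = s_{ij} / (s_i · s_j):
  r[X,X] = 1 (diagonal).
  r[X,Y] = -0.7333 / (2.6583 · 2.9439) = -0.7333 / 7.8259 = -0.0937
  r[X,Z] = -2.2667 / (2.6583 · 2.4833) = -2.2667 / 6.6013 = -0.3434
  r[Y,Y] = 1 (diagonal).
  r[Y,Z] = -0.2667 / (2.9439 · 2.4833) = -0.2667 / 7.3106 = -0.0365
  r[Z,Z] = 1 (diagonal).

R is symmetric with unit diagonal. Assembling:

R = [[1, -0.0937, -0.3434],
 [-0.0937, 1, -0.0365],
 [-0.3434, -0.0365, 1]]


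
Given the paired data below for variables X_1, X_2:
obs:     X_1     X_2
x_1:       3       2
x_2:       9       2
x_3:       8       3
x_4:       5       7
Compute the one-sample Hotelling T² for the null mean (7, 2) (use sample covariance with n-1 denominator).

Step 1 — sample mean vector:
  mean(X_1) = (3 + 9 + 8 + 5) / 4 = 25/4 = 6.25
  mean(X_2) = (2 + 2 + 3 + 7) / 4 = 14/4 = 3.5
  x̄ = (6.25, 3.5),  deviation x̄ - mu_0 = (6.25, 3.5) - (7, 2) = (-0.75, 1.5).

Step 2 — sample covariance matrix, S[i,j] = (1/(n-1)) · Σ_k (x_{k,i} - mean_i) · (x_{k,j} - mean_j), divisor n-1 = 3:
  S[X_1,X_1] = ((-3.25)·(-3.25) + (2.75)·(2.75) + (1.75)·(1.75) + (-1.25)·(-1.25)) / 3 = 22.75/3 = 7.5833
  S[X_1,X_2] = ((-3.25)·(-1.5) + (2.75)·(-1.5) + (1.75)·(-0.5) + (-1.25)·(3.5)) / 3 = -4.5/3 = -1.5
  S[X_2,X_2] = ((-1.5)·(-1.5) + (-1.5)·(-1.5) + (-0.5)·(-0.5) + (3.5)·(3.5)) / 3 = 17/3 = 5.6667
  S = [[7.5833, -1.5],
 [-1.5, 5.6667]].

Step 3 — invert S. det(S) = 7.5833·5.6667 - (-1.5)² = 40.7222.
  S^{-1} = (1/det) · [[d, -b], [-b, a]] = [[0.1392, 0.0368],
 [0.0368, 0.1862]].

Step 4 — quadratic form (x̄ - mu_0)^T · S^{-1} · (x̄ - mu_0):
  S^{-1} · (x̄ - mu_0) = (-0.0491, 0.2517),
  (x̄ - mu_0)^T · [...] = (-0.75)·(-0.0491) + (1.5)·(0.2517) = 0.4144.

Step 5 — scale by n: T² = 4 · 0.4144 = 1.6576.

T² ≈ 1.6576


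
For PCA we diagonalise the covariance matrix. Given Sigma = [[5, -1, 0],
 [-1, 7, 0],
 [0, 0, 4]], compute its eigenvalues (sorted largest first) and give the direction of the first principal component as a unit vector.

Step 1 — characteristic polynomial p(λ) = det(λI - Sigma) = λ³ - tr·λ² + c_1·λ - det, where tr = trace, c_1 = sum of the principal 2×2 minors, det = det(Sigma):
  tr = 5 + 7 + 4 = 16,
  c_1 = (5·7 - (-1)²) + (5·4 - (0)²) + (7·4 - (0)²) = 34 + 20 + 28 = 82,
  det = 5·(7·4 - (0)²) - (-1)·((-1)·4 - (0)·(0)) + (0)·((-1)·(0) - 7·(0)) = 5·(28) - (-1)·(-4) + (0)·(0) = 136.
  So p(λ) = λ³ - 16λ² + 82λ - 136.
Step 2 — look for an integer root (rational root theorem: any rational root is an integer divisor of 136). Testing λ = 4:
  p(4) = 64 - 256 + 328 - 136 = 0  ✓
  Dividing out (λ - 4): p(λ) = (λ - 4)(λ² - 12λ + 34).
Step 3 — remaining eigenvalues from the quadratic λ² - 12λ + 34 = 0:
  Δ = 12² - 4·34 = 144 - 136 = 8,  λ = (12 ± √8)/2 = (12 ± 2.8284)/2 ≈ 7.4142 or 4.5858.
  Sorted: λ_1 = 7.4142,  λ_2 = 4.5858,  λ_3 = 4  (check: sum = 16 = tr ✓).

Step 4 — unit eigenvector for λ_1 ≈ 7.4142: v spans the null space of (Sigma - λ_1 I), whose rows are
  r_1 = (-2.4142, -1, 0),  r_2 = (-1, -0.4142, 0),  r_3 = (0, 0, -3.4142).
  v is orthogonal to every row, so take v ∝ r_1 × r_3 = ((-1)·(-3.4142) - (0)·(0), (0)·(0) - (-2.4142)·(-3.4142), (-2.4142)·(0) - (-1)·(0)) ≈ (3.4142, -8.2426, 0).
  Let u = (3.4142, -8.2426, 0).
  ||u|| = √((3.4142)² + (-8.2426)² + (0)²) = √(79.598) ≈ 8.9218,  v_1 = u/||u|| ≈ (0.3827, -0.9239, 0) (||v_1|| = 1).

λ_1 = 7.4142,  λ_2 = 4.5858,  λ_3 = 4;  v_1 ≈ (0.3827, -0.9239, 0)
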